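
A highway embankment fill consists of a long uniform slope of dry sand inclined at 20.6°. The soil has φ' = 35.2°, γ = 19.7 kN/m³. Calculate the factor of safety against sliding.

FS = 1.88

For a dry cohesionless infinite slope the factor of safety is FS = tanφ' / tanβ.
FS = tan35.2° / tan20.6° = 0.7054 / 0.3759 = 1.877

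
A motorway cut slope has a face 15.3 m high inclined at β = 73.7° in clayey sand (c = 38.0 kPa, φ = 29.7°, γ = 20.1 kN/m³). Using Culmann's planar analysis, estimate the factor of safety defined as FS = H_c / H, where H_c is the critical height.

FS = 1.47

H_c = (4c/γ) · sinβ cosφ / [1 − cos(β − φ)]
    = (4·38.0/20.1) · sin73.7°·cos29.7° / [1 − cos44.0°]
    = 7.562 · 0.8337 / 0.2807 = 22.46 m
FS = H_c / H = 22.46 / 15.3 = 1.468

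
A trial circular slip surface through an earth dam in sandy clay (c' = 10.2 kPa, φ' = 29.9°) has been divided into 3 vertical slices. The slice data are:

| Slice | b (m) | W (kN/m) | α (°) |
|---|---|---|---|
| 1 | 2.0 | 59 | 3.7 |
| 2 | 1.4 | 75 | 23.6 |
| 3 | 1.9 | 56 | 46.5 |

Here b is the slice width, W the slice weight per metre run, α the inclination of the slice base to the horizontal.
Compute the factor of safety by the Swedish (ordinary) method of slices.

Ordinary method of slices: FS = Σ[c'·Δl_i + (W_i cosα_i)·tanφ'] / Σ W_i sinα_i, with Δl_i = b_i / cosα_i.
Slice 1: Δl = 2.0/cos3.7° = 2.004 m; N'_1 = 59·cos3.7° = 58.9; c'Δl = 20.44; W sinα = 3.8
Slice 2: Δl = 1.4/cos23.6° = 1.528 m; N'_2 = 75·cos23.6° = 68.7; c'Δl = 15.58; W sinα = 30.0
Slice 3: Δl = 1.9/cos46.5° = 2.760 m; N'_3 = 56·cos46.5° = 38.5; c'Δl = 28.15; W sinα = 40.6
Σc'Δl = 64.2 kN/m; ΣN' = 166.2 kN/m; ΣW sinα = 74.5 kN/m
Resisting = 64.2 + 166.2·tan29.9° = 64.2 + 95.5 = 159.7 kN/m
FS = 159.7 / 74.5 = 2.145

FS = 2.15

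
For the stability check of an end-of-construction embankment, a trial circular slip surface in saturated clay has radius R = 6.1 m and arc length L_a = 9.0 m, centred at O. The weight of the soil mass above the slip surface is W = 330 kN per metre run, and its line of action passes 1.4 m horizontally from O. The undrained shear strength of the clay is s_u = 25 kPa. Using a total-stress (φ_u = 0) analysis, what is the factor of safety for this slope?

FS = 2.97

Taking moments about the centre O, the resisting moment is provided by the undrained shear strength acting along the arc:
M_R = s_u·L_a·R = 25·9.00·6.1 = 1372.5 kN·m/m
M_D = W·d = 330·1.4 = 462.0 kN·m/m
FS = M_R / M_D = 1372.5 / 462.0 = 2.971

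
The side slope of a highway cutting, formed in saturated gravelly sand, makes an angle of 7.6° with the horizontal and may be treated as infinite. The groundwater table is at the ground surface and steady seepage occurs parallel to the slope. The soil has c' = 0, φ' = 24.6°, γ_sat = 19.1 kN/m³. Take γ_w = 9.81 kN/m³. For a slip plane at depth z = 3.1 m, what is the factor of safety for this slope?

FS = 1.67

With seepage parallel to the slope and the water table at the surface, the effective normal stress on the slip plane uses the buoyant unit weight γ' = γ_sat − γ_w while the driving shear stress uses γ_sat:
FS = [c' + γ' z cos²β tanφ'] / [γ_sat z sinβ cosβ]
(For c' = 0 this reduces to FS = (γ'/γ_sat)·tanφ'/tanβ.)
γ' = 19.1 − 9.81 = 9.29 kN/m³
Numerator = 0.0 + 9.29·3.1·cos²7.6°·tan24.6° = 0.0 + 9.29·3.1·0.9825·0.4578 = 12.955 kPa
Denominator = 19.1·3.1·sin7.6°·cos7.6° = 19.1·3.1·0.1323·0.9912 = 7.762 kPa
FS = 12.955 / 7.762 = 1.669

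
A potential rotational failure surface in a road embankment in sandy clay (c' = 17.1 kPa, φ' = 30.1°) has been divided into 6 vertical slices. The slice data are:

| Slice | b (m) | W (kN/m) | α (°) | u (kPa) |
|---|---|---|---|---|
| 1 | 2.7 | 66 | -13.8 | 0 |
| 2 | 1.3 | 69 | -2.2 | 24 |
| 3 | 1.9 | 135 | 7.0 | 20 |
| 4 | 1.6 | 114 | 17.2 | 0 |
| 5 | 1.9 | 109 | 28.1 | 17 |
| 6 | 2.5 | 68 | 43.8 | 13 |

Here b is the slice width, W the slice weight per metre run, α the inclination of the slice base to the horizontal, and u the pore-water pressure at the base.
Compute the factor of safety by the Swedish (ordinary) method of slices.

FS = 3.39

Ordinary method of slices: FS = Σ[c'·Δl_i + (W_i cosα_i − u_i·Δl_i)·tanφ'] / Σ W_i sinα_i, with Δl_i = b_i / cosα_i.
Slice 1: Δl = 2.7/cos(-13.8°) = 2.780 m; N'_1 = 66·cos(-13.8°) − 0·2.780 = 64.1; c'Δl = 47.54; W sinα = -15.7
Slice 2: Δl = 1.3/cos(-2.2°) = 1.301 m; N'_2 = 69·cos(-2.2°) − 24·1.301 = 37.7; c'Δl = 22.25; W sinα = -2.6
Slice 3: Δl = 1.9/cos7.0° = 1.914 m; N'_3 = 135·cos7.0° − 20·1.914 = 95.7; c'Δl = 32.73; W sinα = 16.5
Slice 4: Δl = 1.6/cos17.2° = 1.675 m; N'_4 = 114·cos17.2° − 0·1.675 = 108.9; c'Δl = 28.64; W sinα = 33.7
Slice 5: Δl = 1.9/cos28.1° = 2.154 m; N'_5 = 109·cos28.1° − 17·2.154 = 59.5; c'Δl = 36.83; W sinα = 51.3
Slice 6: Δl = 2.5/cos43.8° = 3.464 m; N'_6 = 68·cos43.8° − 13·3.464 = 4.1; c'Δl = 59.23; W sinα = 47.1
Σc'Δl = 227.2 kN/m; ΣN' = 370.0 kN/m; ΣW sinα = 130.2 kN/m
Resisting = 227.2 + 370.0·tan30.1° = 227.2 + 214.5 = 441.7 kN/m
FS = 441.7 / 130.2 = 3.393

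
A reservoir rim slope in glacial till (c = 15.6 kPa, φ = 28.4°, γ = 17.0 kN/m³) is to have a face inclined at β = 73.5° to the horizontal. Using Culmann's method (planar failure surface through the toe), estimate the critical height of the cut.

H_c = 10.53 m

Culmann's analysis gives the critical failure plane at α_cr = (β + φ)/2 = (73.5 + 28.4)/2 = 51.0°, and the critical height
H_c = (4c/γ) · sinβ cosφ / [1 − cos(β − φ)]
    = (4·15.6/17.0) · sin73.5°·cos28.4° / [1 − cos(45.1°)]
    = 3.671 · 0.9588·0.8796 / [1 − 0.7059]
    = 3.671 · 0.8434 / 0.2941
    = 10.53 m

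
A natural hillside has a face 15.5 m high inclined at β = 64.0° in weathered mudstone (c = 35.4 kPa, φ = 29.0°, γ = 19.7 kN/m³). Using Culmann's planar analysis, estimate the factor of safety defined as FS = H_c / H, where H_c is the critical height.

FS = 2.02

H_c = (4c/γ) · sinβ cosφ / [1 − cos(β − φ)]
    = (4·35.4/19.7) · sin64.0°·cos29.0° / [1 − cos35.0°]
    = 7.188 · 0.7861 / 0.1808 = 31.24 m
FS = H_c / H = 31.24 / 15.5 = 2.016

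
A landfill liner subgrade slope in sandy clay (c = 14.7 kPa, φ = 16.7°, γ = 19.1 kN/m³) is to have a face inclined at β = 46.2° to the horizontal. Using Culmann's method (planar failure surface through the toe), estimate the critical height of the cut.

H_c = 16.42 m

Culmann's analysis gives the critical failure plane at α_cr = (β + φ)/2 = (46.2 + 16.7)/2 = 31.5°, and the critical height
H_c = (4c/γ) · sinβ cosφ / [1 − cos(β − φ)]
    = (4·14.7/19.1) · sin46.2°·cos16.7° / [1 − cos(29.5°)]
    = 3.079 · 0.7218·0.9578 / [1 − 0.8704]
    = 3.079 · 0.6913 / 0.1296
    = 16.42 m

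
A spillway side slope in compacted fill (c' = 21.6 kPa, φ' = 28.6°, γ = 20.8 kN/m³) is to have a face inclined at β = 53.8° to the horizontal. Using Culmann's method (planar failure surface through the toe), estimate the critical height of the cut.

H_c = 30.92 m

Culmann's analysis gives the critical failure plane at α_cr = (β + φ')/2 = (53.8 + 28.6)/2 = 41.2°, and the critical height
H_c = (4c'/γ) · sinβ cosφ' / [1 − cos(β − φ')]
    = (4·21.6/20.8) · sin53.8°·cos28.6° / [1 − cos(25.2°)]
    = 4.154 · 0.8070·0.8780 / [1 − 0.9048]
    = 4.154 · 0.7085 / 0.0952
    = 30.92 m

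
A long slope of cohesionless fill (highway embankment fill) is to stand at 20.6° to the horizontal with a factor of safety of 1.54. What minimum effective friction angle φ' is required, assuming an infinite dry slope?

φ' = 30.1°

FS = tanφ'/tanβ ⇒ tanφ' = FS · tanβ = 1.54 · tan20.6° = 0.5788
φ' = arctan(0.5788) = 30.06°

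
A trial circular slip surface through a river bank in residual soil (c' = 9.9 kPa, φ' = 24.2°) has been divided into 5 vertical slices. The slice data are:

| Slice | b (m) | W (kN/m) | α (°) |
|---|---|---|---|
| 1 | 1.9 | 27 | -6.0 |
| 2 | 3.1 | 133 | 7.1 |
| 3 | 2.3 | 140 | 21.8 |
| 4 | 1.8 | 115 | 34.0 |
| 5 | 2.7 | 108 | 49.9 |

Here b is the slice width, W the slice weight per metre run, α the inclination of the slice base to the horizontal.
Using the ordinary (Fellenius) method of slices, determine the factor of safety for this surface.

Ordinary method of slices: FS = Σ[c'·Δl_i + (W_i cosα_i)·tanφ'] / Σ W_i sinα_i, with Δl_i = b_i / cosα_i.
Slice 1: Δl = 1.9/cos(-6.0°) = 1.910 m; N'_1 = 27·cos(-6.0°) = 26.9; c'Δl = 18.91; W sinα = -2.8
Slice 2: Δl = 3.1/cos7.1° = 3.124 m; N'_2 = 133·cos7.1° = 132.0; c'Δl = 30.93; W sinα = 16.4
Slice 3: Δl = 2.3/cos21.8° = 2.477 m; N'_3 = 140·cos21.8° = 130.0; c'Δl = 24.52; W sinα = 52.0
Slice 4: Δl = 1.8/cos34.0° = 2.171 m; N'_4 = 115·cos34.0° = 95.3; c'Δl = 21.49; W sinα = 64.3
Slice 5: Δl = 2.7/cos49.9° = 4.192 m; N'_5 = 108·cos49.9° = 69.6; c'Δl = 41.50; W sinα = 82.6
Σc'Δl = 137.4 kN/m; ΣN' = 453.7 kN/m; ΣW sinα = 212.5 kN/m
Resisting = 137.4 + 453.7·tan24.2° = 137.4 + 203.9 = 341.3 kN/m
FS = 341.3 / 212.5 = 1.606

FS = 1.61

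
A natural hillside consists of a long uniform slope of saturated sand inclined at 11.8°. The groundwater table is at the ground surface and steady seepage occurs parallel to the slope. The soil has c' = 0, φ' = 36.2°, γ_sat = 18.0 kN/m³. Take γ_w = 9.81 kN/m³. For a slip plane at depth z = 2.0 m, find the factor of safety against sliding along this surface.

With seepage parallel to the slope and the water table at the surface, the effective normal stress on the slip plane uses the buoyant unit weight γ' = γ_sat − γ_w while the driving shear stress uses γ_sat:
FS = [c' + γ' z cos²β tanφ'] / [γ_sat z sinβ cosβ]
(For c' = 0 this reduces to FS = (γ'/γ_sat)·tanφ'/tanβ.)
γ' = 18.0 − 9.81 = 8.19 kN/m³
Numerator = 0.0 + 8.19·2.0·cos²11.8°·tan36.2° = 0.0 + 8.19·2.0·0.9582·0.7319 = 11.487 kPa
Denominator = 18.0·2.0·sin11.8°·cos11.8° = 18.0·2.0·0.2045·0.9789 = 7.206 kPa
FS = 11.487 / 7.206 = 1.594

FS = 1.59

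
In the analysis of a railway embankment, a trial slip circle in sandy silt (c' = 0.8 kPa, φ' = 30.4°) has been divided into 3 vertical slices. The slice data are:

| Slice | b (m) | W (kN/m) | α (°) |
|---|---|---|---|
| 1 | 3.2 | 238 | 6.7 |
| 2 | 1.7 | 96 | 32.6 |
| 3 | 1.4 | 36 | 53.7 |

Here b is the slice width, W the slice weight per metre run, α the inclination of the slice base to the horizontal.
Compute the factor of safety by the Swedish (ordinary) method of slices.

Ordinary method of slices: FS = Σ[c'·Δl_i + (W_i cosα_i)·tanφ'] / Σ W_i sinα_i, with Δl_i = b_i / cosα_i.
Slice 1: Δl = 3.2/cos6.7° = 3.222 m; N'_1 = 238·cos6.7° = 236.4; c'Δl = 2.58; W sinα = 27.8
Slice 2: Δl = 1.7/cos32.6° = 2.018 m; N'_2 = 96·cos32.6° = 80.9; c'Δl = 1.61; W sinα = 51.7
Slice 3: Δl = 1.4/cos53.7° = 2.365 m; N'_3 = 36·cos53.7° = 21.3; c'Δl = 1.89; W sinα = 29.0
Σc'Δl = 6.1 kN/m; ΣN' = 338.6 kN/m; ΣW sinα = 108.5 kN/m
Resisting = 6.1 + 338.6·tan30.4° = 6.1 + 198.6 = 204.7 kN/m
FS = 204.7 / 108.5 = 1.887

FS = 1.89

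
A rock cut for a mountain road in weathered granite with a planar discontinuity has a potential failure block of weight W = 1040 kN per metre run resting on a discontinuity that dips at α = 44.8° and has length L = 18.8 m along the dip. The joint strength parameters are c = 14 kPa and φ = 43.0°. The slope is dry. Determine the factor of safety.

FS = 1.30

Resolving the block weight along and normal to the plane and applying the Mohr–Coulomb strength on the joint:
N' = W cosα = 1040·cos44.8° = 738.0 kN/m
Driving force T = W sinα = 1040·sin44.8° = 732.8 kN/m
Resisting force R = c·L + N'·tanφ = 14·18.8 + 738.0·tan43.0° = 263.2 + 688.2 = 951.4 kN/m
FS = R / T = 951.4 / 732.8 = 1.298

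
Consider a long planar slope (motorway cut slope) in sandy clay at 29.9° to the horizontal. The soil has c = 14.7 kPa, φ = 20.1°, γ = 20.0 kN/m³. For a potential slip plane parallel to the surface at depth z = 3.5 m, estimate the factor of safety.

For an infinite slope with a slip plane parallel to the surface (no pore pressure): FS = [c + γz cos²β tanφ] / [γz sinβ cosβ].
γz = 20.0·3.5 = 70.00 kN/m²
Numerator = 14.7 + 70.00·cos²29.9°·tan20.1° = 14.7 + 70.00·0.7515·0.3659 = 33.951 kPa
Denominator = 70.00·sin29.9°·cos29.9° = 70.00·0.4985·0.8669 = 30.250 kPa
FS = 33.951 / 30.250 = 1.122

FS = 1.12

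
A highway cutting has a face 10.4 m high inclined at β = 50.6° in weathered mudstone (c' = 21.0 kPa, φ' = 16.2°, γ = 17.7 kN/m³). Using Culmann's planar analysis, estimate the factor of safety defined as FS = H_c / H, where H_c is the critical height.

FS = 1.94

H_c = (4c'/γ) · sinβ cosφ' / [1 − cos(β − φ')]
    = (4·21.0/17.7) · sin50.6°·cos16.2° / [1 − cos34.4°]
    = 4.746 · 0.7421 / 0.1749 = 20.14 m
FS = H_c / H = 20.14 / 10.4 = 1.936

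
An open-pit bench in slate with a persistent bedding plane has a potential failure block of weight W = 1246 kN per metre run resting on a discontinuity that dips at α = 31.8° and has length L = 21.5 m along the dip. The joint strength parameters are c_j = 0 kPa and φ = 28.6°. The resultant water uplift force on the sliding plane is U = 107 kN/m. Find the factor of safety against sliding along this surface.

Resolving the block weight along and normal to the plane and applying the Mohr–Coulomb strength on the joint:
N' = W cosα − U = 1246·cos31.8° − 107 = 952.0 kN/m
Driving force T = W sinα = 1246·sin31.8° = 656.6 kN/m
Resisting force R = c_j·L + N'·tanφ = 0·21.5 + 952.0·tan28.6° = 0.0 + 519.0 = 519.0 kN/m
FS = R / T = 519.0 / 656.6 = 0.790

FS = 0.79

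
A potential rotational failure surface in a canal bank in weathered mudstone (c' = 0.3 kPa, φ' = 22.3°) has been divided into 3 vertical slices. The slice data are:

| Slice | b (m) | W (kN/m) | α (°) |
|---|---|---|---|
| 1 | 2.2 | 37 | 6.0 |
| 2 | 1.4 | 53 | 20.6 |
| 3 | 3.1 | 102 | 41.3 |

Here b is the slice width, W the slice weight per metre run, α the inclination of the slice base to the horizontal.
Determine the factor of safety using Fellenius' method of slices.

Ordinary method of slices: FS = Σ[c'·Δl_i + (W_i cosα_i)·tanφ'] / Σ W_i sinα_i, with Δl_i = b_i / cosα_i.
Slice 1: Δl = 2.2/cos6.0° = 2.212 m; N'_1 = 37·cos6.0° = 36.8; c'Δl = 0.66; W sinα = 3.9
Slice 2: Δl = 1.4/cos20.6° = 1.496 m; N'_2 = 53·cos20.6° = 49.6; c'Δl = 0.45; W sinα = 18.6
Slice 3: Δl = 3.1/cos41.3° = 4.126 m; N'_3 = 102·cos41.3° = 76.6; c'Δl = 1.24; W sinα = 67.3
Σc'Δl = 2.4 kN/m; ΣN' = 163.0 kN/m; ΣW sinα = 89.8 kN/m
Resisting = 2.4 + 163.0·tan22.3° = 2.4 + 66.9 = 69.2 kN/m
FS = 69.2 / 89.8 = 0.770

FS = 0.77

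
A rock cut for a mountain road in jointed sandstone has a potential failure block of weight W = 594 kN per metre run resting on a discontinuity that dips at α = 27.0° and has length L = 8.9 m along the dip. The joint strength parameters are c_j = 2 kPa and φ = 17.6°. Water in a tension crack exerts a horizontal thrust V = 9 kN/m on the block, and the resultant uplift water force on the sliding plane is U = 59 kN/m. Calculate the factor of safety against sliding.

Resolving the block weight along and normal to the plane and applying the Mohr–Coulomb strength on the joint:
N' = W cosα − U − V sinα = 594·cos27.0° − 59 − 9·sin27.0° = 466.2 kN/m
Driving force T = W sinα + V cosα = 594·sin27.0° + 9·cos27.0° = 277.7 kN/m
Resisting force R = c_j·L + N'·tanφ = 2·8.9 + 466.2·tan17.6° = 17.8 + 147.9 = 165.7 kN/m
FS = R / T = 165.7 / 277.7 = 0.597

FS = 0.60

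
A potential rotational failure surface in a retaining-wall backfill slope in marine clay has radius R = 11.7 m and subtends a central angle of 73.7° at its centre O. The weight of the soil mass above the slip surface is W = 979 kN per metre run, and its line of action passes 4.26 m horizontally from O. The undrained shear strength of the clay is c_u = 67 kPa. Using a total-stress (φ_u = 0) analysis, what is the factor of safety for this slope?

FS = 2.83

Taking moments about the centre O, the resisting moment is provided by the undrained shear strength acting along the arc:
Arc length L_a = R·θ = 11.7·(73.7°·π/180) = 11.7·1.2863 = 15.05 m
M_R = c_u·L_a·R = 67·15.05·11.7 = 11797.5 kN·m/m
M_D = W·d = 979·4.26 = 4170.5 kN·m/m
FS = M_R / M_D = 11797.5 / 4170.5 = 2.829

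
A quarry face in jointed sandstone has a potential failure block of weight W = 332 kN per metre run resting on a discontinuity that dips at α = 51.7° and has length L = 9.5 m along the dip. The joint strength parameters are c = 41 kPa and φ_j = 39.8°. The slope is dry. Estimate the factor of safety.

FS = 2.15

Resolving the block weight along and normal to the plane and applying the Mohr–Coulomb strength on the joint:
N' = W cosα = 332·cos51.7° = 205.8 kN/m
Driving force T = W sinα = 332·sin51.7° = 260.5 kN/m
Resisting force R = c·L + N'·tanφ_j = 41·9.5 + 205.8·tan39.8° = 389.5 + 171.4 = 560.9 kN/m
FS = R / T = 560.9 / 260.5 = 2.153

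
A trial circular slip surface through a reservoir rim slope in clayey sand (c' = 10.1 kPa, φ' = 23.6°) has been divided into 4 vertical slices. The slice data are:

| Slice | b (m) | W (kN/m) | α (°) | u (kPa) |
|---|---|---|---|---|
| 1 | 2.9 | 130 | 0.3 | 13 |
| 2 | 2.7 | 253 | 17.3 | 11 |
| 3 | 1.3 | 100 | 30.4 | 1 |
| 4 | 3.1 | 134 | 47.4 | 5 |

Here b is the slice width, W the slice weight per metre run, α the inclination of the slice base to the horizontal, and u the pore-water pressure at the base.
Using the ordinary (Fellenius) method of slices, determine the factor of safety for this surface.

Ordinary method of slices: FS = Σ[c'·Δl_i + (W_i cosα_i − u_i·Δl_i)·tanφ'] / Σ W_i sinα_i, with Δl_i = b_i / cosα_i.
Slice 1: Δl = 2.9/cos0.3° = 2.900 m; N'_1 = 130·cos0.3° − 13·2.900 = 92.3; c'Δl = 29.29; W sinα = 0.7
Slice 2: Δl = 2.7/cos17.3° = 2.828 m; N'_2 = 253·cos17.3° − 11·2.828 = 210.4; c'Δl = 28.56; W sinα = 75.2
Slice 3: Δl = 1.3/cos30.4° = 1.507 m; N'_3 = 100·cos30.4° − 1·1.507 = 84.7; c'Δl = 15.22; W sinα = 50.6
Slice 4: Δl = 3.1/cos47.4° = 4.580 m; N'_4 = 134·cos47.4° − 5·4.580 = 67.8; c'Δl = 46.26; W sinα = 98.6
Σc'Δl = 119.3 kN/m; ΣN' = 455.3 kN/m; ΣW sinα = 225.2 kN/m
Resisting = 119.3 + 455.3·tan23.6° = 119.3 + 198.9 = 318.2 kN/m
FS = 318.2 / 225.2 = 1.413

FS = 1.41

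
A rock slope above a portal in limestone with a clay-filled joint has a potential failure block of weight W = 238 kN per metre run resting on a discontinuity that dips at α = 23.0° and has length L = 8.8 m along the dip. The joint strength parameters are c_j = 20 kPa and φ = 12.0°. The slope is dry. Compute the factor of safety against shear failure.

FS = 2.39

Resolving the block weight along and normal to the plane and applying the Mohr–Coulomb strength on the joint:
N' = W cosα = 238·cos23.0° = 219.1 kN/m
Driving force T = W sinα = 238·sin23.0° = 93.0 kN/m
Resisting force R = c_j·L + N'·tanφ = 20·8.8 + 219.1·tan12.0° = 176.0 + 46.6 = 222.6 kN/m
FS = R / T = 222.6 / 93.0 = 2.393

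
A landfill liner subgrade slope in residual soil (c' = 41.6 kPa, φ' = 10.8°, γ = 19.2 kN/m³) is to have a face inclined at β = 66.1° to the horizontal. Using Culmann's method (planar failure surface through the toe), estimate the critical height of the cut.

H_c = 18.07 m

Culmann's analysis gives the critical failure plane at α_cr = (β + φ')/2 = (66.1 + 10.8)/2 = 38.4°, and the critical height
H_c = (4c'/γ) · sinβ cosφ' / [1 − cos(β − φ')]
    = (4·41.6/19.2) · sin66.1°·cos10.8° / [1 − cos(55.3°)]
    = 8.667 · 0.9143·0.9823 / [1 − 0.5693]
    = 8.667 · 0.8981 / 0.4307
    = 18.07 m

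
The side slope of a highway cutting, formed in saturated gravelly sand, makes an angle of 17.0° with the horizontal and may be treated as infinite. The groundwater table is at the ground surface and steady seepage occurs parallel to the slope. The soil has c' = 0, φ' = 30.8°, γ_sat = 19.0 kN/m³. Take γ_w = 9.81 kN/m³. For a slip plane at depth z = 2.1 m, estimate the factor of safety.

FS = 0.94

With seepage parallel to the slope and the water table at the surface, the effective normal stress on the slip plane uses the buoyant unit weight γ' = γ_sat − γ_w while the driving shear stress uses γ_sat:
FS = [c' + γ' z cos²β tanφ'] / [γ_sat z sinβ cosβ]
(For c' = 0 this reduces to FS = (γ'/γ_sat)·tanφ'/tanβ.)
γ' = 19.0 − 9.81 = 9.19 kN/m³
Numerator = 0.0 + 9.19·2.1·cos²17.0°·tan30.8° = 0.0 + 9.19·2.1·0.9145·0.5961 = 10.521 kPa
Denominator = 19.0·2.1·sin17.0°·cos17.0° = 19.0·2.1·0.2924·0.9563 = 11.156 kPa
FS = 10.521 / 11.156 = 0.943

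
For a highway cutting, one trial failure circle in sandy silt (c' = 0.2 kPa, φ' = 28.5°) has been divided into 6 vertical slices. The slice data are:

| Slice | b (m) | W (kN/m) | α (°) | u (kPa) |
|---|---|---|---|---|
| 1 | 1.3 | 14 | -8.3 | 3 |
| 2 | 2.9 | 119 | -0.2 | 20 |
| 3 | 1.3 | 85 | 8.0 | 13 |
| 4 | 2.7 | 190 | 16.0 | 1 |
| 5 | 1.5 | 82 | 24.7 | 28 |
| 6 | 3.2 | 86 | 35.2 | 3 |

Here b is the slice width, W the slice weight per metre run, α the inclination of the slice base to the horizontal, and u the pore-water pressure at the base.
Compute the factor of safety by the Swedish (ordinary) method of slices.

Ordinary method of slices: FS = Σ[c'·Δl_i + (W_i cosα_i − u_i·Δl_i)·tanφ'] / Σ W_i sinα_i, with Δl_i = b_i / cosα_i.
Slice 1: Δl = 1.3/cos(-8.3°) = 1.314 m; N'_1 = 14·cos(-8.3°) − 3·1.314 = 9.9; c'Δl = 0.26; W sinα = -2.0
Slice 2: Δl = 2.9/cos(-0.2°) = 2.900 m; N'_2 = 119·cos(-0.2°) − 20·2.900 = 61.0; c'Δl = 0.58; W sinα = -0.4
Slice 3: Δl = 1.3/cos8.0° = 1.313 m; N'_3 = 85·cos8.0° − 13·1.313 = 67.1; c'Δl = 0.26; W sinα = 11.8
Slice 4: Δl = 2.7/cos16.0° = 2.809 m; N'_4 = 190·cos16.0° − 1·2.809 = 179.8; c'Δl = 0.56; W sinα = 52.4
Slice 5: Δl = 1.5/cos24.7° = 1.651 m; N'_5 = 82·cos24.7° − 28·1.651 = 28.3; c'Δl = 0.33; W sinα = 34.3
Slice 6: Δl = 3.2/cos35.2° = 3.916 m; N'_6 = 86·cos35.2° − 3·3.916 = 58.5; c'Δl = 0.78; W sinα = 49.6
Σc'Δl = 2.8 kN/m; ΣN' = 404.6 kN/m; ΣW sinα = 145.6 kN/m
Resisting = 2.8 + 404.6·tan28.5° = 2.8 + 219.7 = 222.5 kN/m
FS = 222.5 / 145.6 = 1.528

FS = 1.53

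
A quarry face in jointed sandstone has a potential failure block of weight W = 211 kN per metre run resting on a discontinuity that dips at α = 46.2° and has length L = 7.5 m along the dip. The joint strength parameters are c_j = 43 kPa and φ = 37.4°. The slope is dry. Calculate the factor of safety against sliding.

Resolving the block weight along and normal to the plane and applying the Mohr–Coulomb strength on the joint:
N' = W cosα = 211·cos46.2° = 146.0 kN/m
Driving force T = W sinα = 211·sin46.2° = 152.3 kN/m
Resisting force R = c_j·L + N'·tanφ = 43·7.5 + 146.0·tan37.4° = 322.5 + 111.7 = 434.2 kN/m
FS = R / T = 434.2 / 152.3 = 2.851

FS = 2.85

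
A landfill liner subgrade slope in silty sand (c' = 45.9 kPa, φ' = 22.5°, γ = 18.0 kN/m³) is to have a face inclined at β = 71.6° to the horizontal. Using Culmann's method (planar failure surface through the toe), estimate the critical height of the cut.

Culmann's analysis gives the critical failure plane at α_cr = (β + φ')/2 = (71.6 + 22.5)/2 = 47.0°, and the critical height
H_c = (4c'/γ) · sinβ cosφ' / [1 − cos(β − φ')]
    = (4·45.9/18.0) · sin71.6°·cos22.5° / [1 − cos(49.1°)]
    = 10.200 · 0.9489·0.9239 / [1 − 0.6547]
    = 10.200 · 0.8766 / 0.3453
    = 25.90 m

H_c = 25.90 m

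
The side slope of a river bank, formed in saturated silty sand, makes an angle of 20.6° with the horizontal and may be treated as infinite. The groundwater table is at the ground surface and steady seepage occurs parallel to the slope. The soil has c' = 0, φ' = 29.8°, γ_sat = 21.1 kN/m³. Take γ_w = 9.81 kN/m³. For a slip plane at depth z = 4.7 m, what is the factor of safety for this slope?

With seepage parallel to the slope and the water table at the surface, the effective normal stress on the slip plane uses the buoyant unit weight γ' = γ_sat − γ_w while the driving shear stress uses γ_sat:
FS = [c' + γ' z cos²β tanφ'] / [γ_sat z sinβ cosβ]
(For c' = 0 this reduces to FS = (γ'/γ_sat)·tanφ'/tanβ.)
γ' = 21.1 − 9.81 = 11.29 kN/m³
Numerator = 0.0 + 11.29·4.7·cos²20.6°·tan29.8° = 0.0 + 11.29·4.7·0.8762·0.5727 = 26.627 kPa
Denominator = 21.1·4.7·sin20.6°·cos20.6° = 21.1·4.7·0.3518·0.9361 = 32.661 kPa
FS = 26.627 / 32.661 = 0.815

FS = 0.82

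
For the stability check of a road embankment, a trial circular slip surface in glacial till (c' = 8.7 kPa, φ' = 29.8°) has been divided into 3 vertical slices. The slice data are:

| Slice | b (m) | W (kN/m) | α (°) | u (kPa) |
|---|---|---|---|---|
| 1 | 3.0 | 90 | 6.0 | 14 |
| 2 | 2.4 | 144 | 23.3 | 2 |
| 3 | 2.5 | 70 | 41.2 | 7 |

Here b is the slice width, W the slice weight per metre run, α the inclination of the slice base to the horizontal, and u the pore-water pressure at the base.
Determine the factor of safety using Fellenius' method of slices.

Ordinary method of slices: FS = Σ[c'·Δl_i + (W_i cosα_i − u_i·Δl_i)·tanφ'] / Σ W_i sinα_i, with Δl_i = b_i / cosα_i.
Slice 1: Δl = 3.0/cos6.0° = 3.017 m; N'_1 = 90·cos6.0° − 14·3.017 = 47.3; c'Δl = 26.24; W sinα = 9.4
Slice 2: Δl = 2.4/cos23.3° = 2.613 m; N'_2 = 144·cos23.3° − 2·2.613 = 127.0; c'Δl = 22.73; W sinα = 57.0
Slice 3: Δl = 2.5/cos41.2° = 3.323 m; N'_3 = 70·cos41.2° − 7·3.323 = 29.4; c'Δl = 28.91; W sinα = 46.1
Σc'Δl = 77.9 kN/m; ΣN' = 203.7 kN/m; ΣW sinα = 112.5 kN/m
Resisting = 77.9 + 203.7·tan29.8° = 77.9 + 116.7 = 194.6 kN/m
FS = 194.6 / 112.5 = 1.730

FS = 1.73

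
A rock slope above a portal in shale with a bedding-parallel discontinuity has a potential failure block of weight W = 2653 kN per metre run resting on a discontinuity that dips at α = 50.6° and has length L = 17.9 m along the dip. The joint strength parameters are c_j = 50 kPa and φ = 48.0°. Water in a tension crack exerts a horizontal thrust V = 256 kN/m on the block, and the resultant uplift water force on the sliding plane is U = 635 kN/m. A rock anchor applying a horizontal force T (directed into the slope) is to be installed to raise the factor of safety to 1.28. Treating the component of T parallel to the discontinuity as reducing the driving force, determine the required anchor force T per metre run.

Resolving forces along and normal to the sliding plane, with the horizontal anchor force T adding T·sinα to the effective normal force and T·cosα acting up the plane against the driving force:
FS = [c_jL + (W cosα − U − V sinα + T sinα) tanφ] / [W sinα + V cosα − T cosα]
Without the anchor: N' = 851.1 kN/m, driving T_d = 2212.6 kN/m, resisting R = 50·17.9 + 851.1·tan48.0° = 1840.3 kN/m, FS = 0.83.
Setting FS = 1.28 and solving for T:
1.28·(2212.6 − T cos50.6°) = 1840.3 + T sin50.6°·tan48.0°
T·(sin50.6°·tan48.0° + 1.28·cos50.6°) = 1.28·2212.6 − 1840.3
T·(0.7727·1.1106 + 1.28·0.6347) = 2832.1 − 1840.3 = 991.8
T·1.6707 = 991.8
T = 593.7 kN/m

T = 594 kN/m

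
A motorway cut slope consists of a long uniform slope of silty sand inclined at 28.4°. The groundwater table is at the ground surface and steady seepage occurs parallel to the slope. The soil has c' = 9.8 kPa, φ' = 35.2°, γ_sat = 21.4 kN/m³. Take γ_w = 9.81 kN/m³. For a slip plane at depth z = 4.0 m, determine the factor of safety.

With seepage parallel to the slope and the water table at the surface, the effective normal stress on the slip plane uses the buoyant unit weight γ' = γ_sat − γ_w while the driving shear stress uses γ_sat:
FS = [c' + γ' z cos²β tanφ'] / [γ_sat z sinβ cosβ]
γ' = 21.4 − 9.81 = 11.59 kN/m³
Numerator = 9.8 + 11.59·4.0·cos²28.4°·tan35.2° = 9.8 + 11.59·4.0·0.7738·0.7054 = 35.105 kPa
Denominator = 21.4·4.0·sin28.4°·cos28.4° = 21.4·4.0·0.4756·0.8796 = 35.814 kPa
FS = 35.105 / 35.814 = 0.980

FS = 0.98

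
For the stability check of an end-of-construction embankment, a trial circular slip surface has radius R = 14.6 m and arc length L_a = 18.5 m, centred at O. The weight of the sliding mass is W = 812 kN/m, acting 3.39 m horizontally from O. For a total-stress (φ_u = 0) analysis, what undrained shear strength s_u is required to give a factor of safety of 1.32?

FS = s_u·L_a·R / (W·d), so s_u = FS·W·d / (L_a·R).
s_u = 1.32·812·3.39 / (18.50·14.6) = 3633.5 / 270.10 = 13.45 kPa

s_u = 13.5 kPa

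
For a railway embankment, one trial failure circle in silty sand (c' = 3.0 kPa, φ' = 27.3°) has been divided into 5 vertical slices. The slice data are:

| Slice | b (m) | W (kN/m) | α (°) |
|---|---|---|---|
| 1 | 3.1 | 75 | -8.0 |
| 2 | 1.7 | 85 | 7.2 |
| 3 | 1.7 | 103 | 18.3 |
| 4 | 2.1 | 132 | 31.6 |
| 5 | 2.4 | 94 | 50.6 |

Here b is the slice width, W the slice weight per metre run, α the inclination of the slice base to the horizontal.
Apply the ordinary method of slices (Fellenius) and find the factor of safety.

FS = 1.49

Ordinary method of slices: FS = Σ[c'·Δl_i + (W_i cosα_i)·tanφ'] / Σ W_i sinα_i, with Δl_i = b_i / cosα_i.
Slice 1: Δl = 3.1/cos(-8.0°) = 3.130 m; N'_1 = 75·cos(-8.0°) = 74.3; c'Δl = 9.39; W sinα = -10.4
Slice 2: Δl = 1.7/cos7.2° = 1.714 m; N'_2 = 85·cos7.2° = 84.3; c'Δl = 5.14; W sinα = 10.7
Slice 3: Δl = 1.7/cos18.3° = 1.791 m; N'_3 = 103·cos18.3° = 97.8; c'Δl = 5.37; W sinα = 32.3
Slice 4: Δl = 2.1/cos31.6° = 2.466 m; N'_4 = 132·cos31.6° = 112.4; c'Δl = 7.40; W sinα = 69.2
Slice 5: Δl = 2.4/cos50.6° = 3.781 m; N'_5 = 94·cos50.6° = 59.7; c'Δl = 11.34; W sinα = 72.6
Σc'Δl = 38.6 kN/m; ΣN' = 428.5 kN/m; ΣW sinα = 174.4 kN/m
Resisting = 38.6 + 428.5·tan27.3° = 38.6 + 221.2 = 259.8 kN/m
FS = 259.8 / 174.4 = 1.490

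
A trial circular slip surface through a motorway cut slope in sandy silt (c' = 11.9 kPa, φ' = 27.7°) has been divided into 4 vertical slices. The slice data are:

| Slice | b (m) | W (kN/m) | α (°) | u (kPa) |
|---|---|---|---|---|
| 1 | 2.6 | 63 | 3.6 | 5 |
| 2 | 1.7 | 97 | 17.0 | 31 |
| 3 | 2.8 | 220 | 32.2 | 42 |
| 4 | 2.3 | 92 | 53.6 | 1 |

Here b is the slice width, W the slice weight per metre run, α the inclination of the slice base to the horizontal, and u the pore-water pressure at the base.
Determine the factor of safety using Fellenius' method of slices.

FS = 1.05

Ordinary method of slices: FS = Σ[c'·Δl_i + (W_i cosα_i − u_i·Δl_i)·tanφ'] / Σ W_i sinα_i, with Δl_i = b_i / cosα_i.
Slice 1: Δl = 2.6/cos3.6° = 2.605 m; N'_1 = 63·cos3.6° − 5·2.605 = 49.8; c'Δl = 31.00; W sinα = 4.0
Slice 2: Δl = 1.7/cos17.0° = 1.778 m; N'_2 = 97·cos17.0° − 31·1.778 = 37.7; c'Δl = 21.15; W sinα = 28.4
Slice 3: Δl = 2.8/cos32.2° = 3.309 m; N'_3 = 220·cos32.2° − 42·3.309 = 47.2; c'Δl = 39.38; W sinα = 117.2
Slice 4: Δl = 2.3/cos53.6° = 3.876 m; N'_4 = 92·cos53.6° − 1·3.876 = 50.7; c'Δl = 46.12; W sinα = 74.1
Σc'Δl = 137.7 kN/m; ΣN' = 185.4 kN/m; ΣW sinα = 223.6 kN/m
Resisting = 137.7 + 185.4·tan27.7° = 137.7 + 97.3 = 235.0 kN/m
FS = 235.0 / 223.6 = 1.051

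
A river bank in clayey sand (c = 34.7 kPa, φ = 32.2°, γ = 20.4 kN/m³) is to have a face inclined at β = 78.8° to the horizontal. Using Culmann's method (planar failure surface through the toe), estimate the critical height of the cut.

H_c = 18.05 m

Culmann's analysis gives the critical failure plane at α_cr = (β + φ)/2 = (78.8 + 32.2)/2 = 55.5°, and the critical height
H_c = (4c/γ) · sinβ cosφ / [1 − cos(β − φ)]
    = (4·34.7/20.4) · sin78.8°·cos32.2° / [1 − cos(46.6°)]
    = 6.804 · 0.9810·0.8462 / [1 − 0.6871]
    = 6.804 · 0.8301 / 0.3129
    = 18.05 m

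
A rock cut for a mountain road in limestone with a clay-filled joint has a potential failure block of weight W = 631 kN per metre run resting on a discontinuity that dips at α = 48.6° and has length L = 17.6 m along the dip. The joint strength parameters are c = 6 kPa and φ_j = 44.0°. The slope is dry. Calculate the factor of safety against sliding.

FS = 1.07

Resolving the block weight along and normal to the plane and applying the Mohr–Coulomb strength on the joint:
N' = W cosα = 631·cos48.6° = 417.3 kN/m
Driving force T = W sinα = 631·sin48.6° = 473.3 kN/m
Resisting force R = c·L + N'·tanφ_j = 6·17.6 + 417.3·tan44.0° = 105.6 + 403.0 = 508.6 kN/m
FS = R / T = 508.6 / 473.3 = 1.074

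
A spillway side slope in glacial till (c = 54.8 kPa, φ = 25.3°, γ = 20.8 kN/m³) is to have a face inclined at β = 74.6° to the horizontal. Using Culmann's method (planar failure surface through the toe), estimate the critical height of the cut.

Culmann's analysis gives the critical failure plane at α_cr = (β + φ)/2 = (74.6 + 25.3)/2 = 49.9°, and the critical height
H_c = (4c/γ) · sinβ cosφ / [1 − cos(β − φ)]
    = (4·54.8/20.8) · sin74.6°·cos25.3° / [1 − cos(49.3°)]
    = 10.538 · 0.9641·0.9041 / [1 − 0.6521]
    = 10.538 · 0.8716 / 0.3479
    = 26.40 m

H_c = 26.40 m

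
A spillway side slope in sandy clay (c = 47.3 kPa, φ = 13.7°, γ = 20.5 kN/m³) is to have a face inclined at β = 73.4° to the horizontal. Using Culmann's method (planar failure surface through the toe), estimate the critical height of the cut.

Culmann's analysis gives the critical failure plane at α_cr = (β + φ)/2 = (73.4 + 13.7)/2 = 43.6°, and the critical height
H_c = (4c/γ) · sinβ cosφ / [1 − cos(β − φ)]
    = (4·47.3/20.5) · sin73.4°·cos13.7° / [1 − cos(59.7°)]
    = 9.229 · 0.9583·0.9715 / [1 − 0.5045]
    = 9.229 · 0.9311 / 0.4955
    = 17.34 m

H_c = 17.34 m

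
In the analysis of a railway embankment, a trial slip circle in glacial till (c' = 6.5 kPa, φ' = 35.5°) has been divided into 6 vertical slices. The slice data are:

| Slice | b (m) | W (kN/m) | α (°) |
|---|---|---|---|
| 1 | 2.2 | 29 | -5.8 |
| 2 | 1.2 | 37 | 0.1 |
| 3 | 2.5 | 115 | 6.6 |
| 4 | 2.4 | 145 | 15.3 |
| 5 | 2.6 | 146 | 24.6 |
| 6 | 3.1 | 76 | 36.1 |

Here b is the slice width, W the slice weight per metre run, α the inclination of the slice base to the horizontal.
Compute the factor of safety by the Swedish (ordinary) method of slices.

Ordinary method of slices: FS = Σ[c'·Δl_i + (W_i cosα_i)·tanφ'] / Σ W_i sinα_i, with Δl_i = b_i / cosα_i.
Slice 1: Δl = 2.2/cos(-5.8°) = 2.211 m; N'_1 = 29·cos(-5.8°) = 28.9; c'Δl = 14.37; W sinα = -2.9
Slice 2: Δl = 1.2/cos0.1° = 1.200 m; N'_2 = 37·cos0.1° = 37.0; c'Δl = 7.80; W sinα = 0.1
Slice 3: Δl = 2.5/cos6.6° = 2.517 m; N'_3 = 115·cos6.6° = 114.2; c'Δl = 16.36; W sinα = 13.2
Slice 4: Δl = 2.4/cos15.3° = 2.488 m; N'_4 = 145·cos15.3° = 139.9; c'Δl = 16.17; W sinα = 38.3
Slice 5: Δl = 2.6/cos24.6° = 2.860 m; N'_5 = 146·cos24.6° = 132.7; c'Δl = 18.59; W sinα = 60.8
Slice 6: Δl = 3.1/cos36.1° = 3.837 m; N'_6 = 76·cos36.1° = 61.4; c'Δl = 24.94; W sinα = 44.8
Σc'Δl = 98.2 kN/m; ΣN' = 514.1 kN/m; ΣW sinα = 154.2 kN/m
Resisting = 98.2 + 514.1·tan35.5° = 98.2 + 366.7 = 464.9 kN/m
FS = 464.9 / 154.2 = 3.016

FS = 3.02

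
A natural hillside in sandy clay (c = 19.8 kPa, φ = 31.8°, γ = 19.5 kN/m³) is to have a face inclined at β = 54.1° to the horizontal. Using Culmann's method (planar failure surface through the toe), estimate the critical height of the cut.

Culmann's analysis gives the critical failure plane at α_cr = (β + φ)/2 = (54.1 + 31.8)/2 = 43.0°, and the critical height
H_c = (4c/γ) · sinβ cosφ / [1 − cos(β − φ)]
    = (4·19.8/19.5) · sin54.1°·cos31.8° / [1 − cos(22.3°)]
    = 4.062 · 0.8100·0.8499 / [1 − 0.9252]
    = 4.062 · 0.6884 / 0.0748
    = 37.39 m

H_c = 37.39 m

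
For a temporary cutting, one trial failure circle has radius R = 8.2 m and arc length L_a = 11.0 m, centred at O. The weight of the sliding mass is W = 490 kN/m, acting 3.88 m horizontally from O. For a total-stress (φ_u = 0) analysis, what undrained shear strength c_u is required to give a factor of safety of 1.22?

FS = c_u·L_a·R / (W·d), so c_u = FS·W·d / (L_a·R).
c_u = 1.22·490·3.88 / (11.00·8.2) = 2319.5 / 90.20 = 25.71 kPa

c_u = 25.7 kPa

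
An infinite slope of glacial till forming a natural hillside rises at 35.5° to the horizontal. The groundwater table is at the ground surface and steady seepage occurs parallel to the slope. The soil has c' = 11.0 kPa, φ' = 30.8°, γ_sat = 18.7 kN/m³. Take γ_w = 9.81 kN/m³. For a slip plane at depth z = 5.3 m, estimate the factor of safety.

FS = 0.63

With seepage parallel to the slope and the water table at the surface, the effective normal stress on the slip plane uses the buoyant unit weight γ' = γ_sat − γ_w while the driving shear stress uses γ_sat:
FS = [c' + γ' z cos²β tanφ'] / [γ_sat z sinβ cosβ]
γ' = 18.7 − 9.81 = 8.89 kN/m³
Numerator = 11.0 + 8.89·5.3·cos²35.5°·tan30.8° = 11.0 + 8.89·5.3·0.6628·0.5961 = 29.616 kPa
Denominator = 18.7·5.3·sin35.5°·cos35.5° = 18.7·5.3·0.5807·0.8141 = 46.855 kPa
FS = 29.616 / 46.855 = 0.632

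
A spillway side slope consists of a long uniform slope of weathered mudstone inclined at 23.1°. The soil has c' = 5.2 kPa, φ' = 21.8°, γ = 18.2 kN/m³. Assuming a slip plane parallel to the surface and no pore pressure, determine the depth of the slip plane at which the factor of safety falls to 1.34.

z = 1.97 m

Setting FS = 1.34 in FS = [c' + γz cos²β tanφ'] / [γz sinβ cosβ] and solving for z:
z = c' / [γ cosβ (FS·sinβ − cosβ·tanφ')]
  = 5.2 / [18.2·cos23.1°·(1.34·sin23.1° − cos23.1°·tan21.8°)]
  = 5.2 / [18.2·0.9198·(1.34·0.3923 − 0.9198·0.4000)]
  = 5.2 / 2.6422 = 1.968 m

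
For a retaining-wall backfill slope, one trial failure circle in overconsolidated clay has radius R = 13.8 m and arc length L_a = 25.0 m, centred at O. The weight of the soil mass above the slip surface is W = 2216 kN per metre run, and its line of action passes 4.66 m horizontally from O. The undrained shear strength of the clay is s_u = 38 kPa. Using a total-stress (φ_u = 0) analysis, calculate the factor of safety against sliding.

FS = 1.27

Taking moments about the centre O, the resisting moment is provided by the undrained shear strength acting along the arc:
M_R = s_u·L_a·R = 38·25.00·13.8 = 13110.0 kN·m/m
M_D = W·d = 2216·4.66 = 10326.6 kN·m/m
FS = M_R / M_D = 13110.0 / 10326.6 = 1.270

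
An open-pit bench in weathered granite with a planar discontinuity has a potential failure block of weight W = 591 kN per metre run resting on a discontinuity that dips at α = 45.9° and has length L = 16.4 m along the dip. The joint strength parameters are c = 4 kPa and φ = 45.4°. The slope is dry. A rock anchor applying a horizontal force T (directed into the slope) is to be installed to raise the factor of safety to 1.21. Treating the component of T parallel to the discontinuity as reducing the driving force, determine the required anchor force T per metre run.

T = 20 kN/m

Resolving forces along and normal to the sliding plane, with the horizontal anchor force T adding T·sinα to the effective normal force and T·cosα acting up the plane against the driving force:
FS = [cL + (W cosα + T sinα) tanφ] / [W sinα − T cosα]
Without the anchor: N' = 411.3 kN/m, driving T_d = 424.4 kN/m, resisting R = 4·16.4 + 411.3·tan45.4° = 482.7 kN/m, FS = 1.14.
Setting FS = 1.21 and solving for T:
1.21·(424.4 − T cos45.9°) = 482.7 + T sin45.9°·tan45.4°
T·(sin45.9°·tan45.4° + 1.21·cos45.9°) = 1.21·424.4 − 482.7
T·(0.7181·1.0141 + 1.21·0.6959) = 513.5 − 482.7 = 30.9
T·1.5703 = 30.9
T = 19.7 kN/m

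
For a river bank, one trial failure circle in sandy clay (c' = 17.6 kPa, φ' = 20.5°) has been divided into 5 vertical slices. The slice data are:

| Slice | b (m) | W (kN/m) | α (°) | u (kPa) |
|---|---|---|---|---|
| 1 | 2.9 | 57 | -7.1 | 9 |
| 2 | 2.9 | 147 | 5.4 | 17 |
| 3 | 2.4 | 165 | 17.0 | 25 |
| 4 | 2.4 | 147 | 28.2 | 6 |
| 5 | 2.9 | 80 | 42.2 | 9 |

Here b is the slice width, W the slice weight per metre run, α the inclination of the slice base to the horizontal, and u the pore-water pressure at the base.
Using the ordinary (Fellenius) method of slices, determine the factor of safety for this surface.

Ordinary method of slices: FS = Σ[c'·Δl_i + (W_i cosα_i − u_i·Δl_i)·tanφ'] / Σ W_i sinα_i, with Δl_i = b_i / cosα_i.
Slice 1: Δl = 2.9/cos(-7.1°) = 2.922 m; N'_1 = 57·cos(-7.1°) − 9·2.922 = 30.3; c'Δl = 51.43; W sinα = -7.0
Slice 2: Δl = 2.9/cos5.4° = 2.913 m; N'_2 = 147·cos5.4° − 17·2.913 = 96.8; c'Δl = 51.27; W sinα = 13.8
Slice 3: Δl = 2.4/cos17.0° = 2.510 m; N'_3 = 165·cos17.0° − 25·2.510 = 95.0; c'Δl = 44.17; W sinα = 48.2
Slice 4: Δl = 2.4/cos28.2° = 2.723 m; N'_4 = 147·cos28.2° − 6·2.723 = 113.2; c'Δl = 47.93; W sinα = 69.5
Slice 5: Δl = 2.9/cos42.2° = 3.915 m; N'_5 = 80·cos42.2° − 9·3.915 = 24.0; c'Δl = 68.90; W sinα = 53.7
Σc'Δl = 263.7 kN/m; ΣN' = 359.4 kN/m; ΣW sinα = 178.2 kN/m
Resisting = 263.7 + 359.4·tan20.5° = 263.7 + 134.4 = 398.1 kN/m
FS = 398.1 / 178.2 = 2.233

FS = 2.23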